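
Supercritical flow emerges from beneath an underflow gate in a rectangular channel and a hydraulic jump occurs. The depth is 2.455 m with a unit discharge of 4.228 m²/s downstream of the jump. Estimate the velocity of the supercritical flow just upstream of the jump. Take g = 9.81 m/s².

V₂ = q/y₂ = 4.228/2.455 = 1.722 m/s; Fr₂ = V₂/√(g·y₂) = 0.3509.
From the momentum equation (using Fr₂), y₁/y₂ = ½[√(1 + 8Fr₂²) − 1] = ½[√1.9852 − 1] = 0.2045.
y₁ = 0.2045 × 2.455 = 0.5020 m.
V₁ = q/y₁ = 4.228/0.5020 = 8.422 m/s.

V₁ = 8.422 m/s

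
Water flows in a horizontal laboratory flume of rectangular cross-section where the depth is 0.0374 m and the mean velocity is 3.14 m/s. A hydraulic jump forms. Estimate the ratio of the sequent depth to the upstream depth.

Fr₁ = V₁/√(g·y₁) = 3.14/√(9.81×0.0374) = 5.18.
From the momentum equation for a rectangular channel, y₂/y₁ = ½[√(1 + 8Fr₁²) − 1] = ½[√216.0 − 1] = 6.85.

y₂/y₁ = 6.85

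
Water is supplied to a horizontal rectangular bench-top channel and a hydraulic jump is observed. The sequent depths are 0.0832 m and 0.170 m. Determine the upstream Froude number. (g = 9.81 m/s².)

Fr₁ = 1.76

For a rectangular channel the momentum equation gives q² = ½·g·y₁·y₂·(y₁ + y₂) = ½×9.81×0.0832×0.170×0.253 = 0.0176.
q = √0.0176 = 0.133 m²/s.
V₁ = q/y₁ = 1.59 m/s; Fr₁ = V₁/√(g·y₁) = 1.76.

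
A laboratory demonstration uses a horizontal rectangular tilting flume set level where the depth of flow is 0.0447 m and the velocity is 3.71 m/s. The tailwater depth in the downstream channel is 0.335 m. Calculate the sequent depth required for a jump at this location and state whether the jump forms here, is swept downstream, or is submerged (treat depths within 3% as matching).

Fr₁ = V₁/√(g·y₁) = 3.71/√(9.81×0.0447) = 5.60.
From the momentum equation for a rectangular channel, y₂/y₁ = ½[√(1 + 8Fr₁²) − 1] = ½[√252.1 − 1] = 7.44.
y₂ = 7.44 × 0.0447 = 0.333 m.
Tailwater y_tw = 0.335 m: y_tw ≈ y₂, so the jump forms here.

y₂ = 0.333 m; the jump forms here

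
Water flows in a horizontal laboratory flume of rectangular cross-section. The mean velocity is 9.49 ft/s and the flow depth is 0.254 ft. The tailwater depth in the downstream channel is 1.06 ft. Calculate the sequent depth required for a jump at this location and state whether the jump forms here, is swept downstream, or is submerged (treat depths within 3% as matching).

y₂ = 1.07 ft; the jump forms here

Fr₁ = V₁/√(g·y₁) = 9.49/√(32.2×0.254) = 3.32.
Sequent-depth ratio: y₂/y₁ = ½[√(1 + 8Fr₁²) − 1] = ½[√89.09 − 1] = 4.22.
y₂ = 4.22 × 0.254 = 1.07 ft.
Tailwater y_tw = 1.06 ft: y_tw ≈ y₂, so the jump forms here.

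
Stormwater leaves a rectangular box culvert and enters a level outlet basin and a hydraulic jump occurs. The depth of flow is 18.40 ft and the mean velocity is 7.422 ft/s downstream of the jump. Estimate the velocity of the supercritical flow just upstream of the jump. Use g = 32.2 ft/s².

V₁ = 46.31 ft/s

Fr₂ = V₂/√(g·y₂) = 7.422/√(32.2×18.40) = 0.3049.
Since the conjugate-depth ratio holds either way, y₁/y₂ = ½[√(1 + 8Fr₂²) − 1] = ½[√1.7438 − 1] = 0.1603.
y₁ = 0.1603 × 18.40 = 2.949 ft.
V₁ = q/y₁ = 136.6/2.949 = 46.31 ft/s.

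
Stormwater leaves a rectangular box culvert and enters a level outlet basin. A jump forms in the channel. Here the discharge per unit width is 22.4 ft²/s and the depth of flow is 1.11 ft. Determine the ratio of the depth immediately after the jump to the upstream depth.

y₂/y₁ = 4.30

V₁ = q/y₁ = 22.4/1.11 = 20.2 ft/s. Fr₁ = V₁/√(g·y₁) = 20.2/√(32.2×1.11) = 3.38.
Sequent-depth ratio: y₂/y₁ = ½[√(1 + 8Fr₁²) − 1] = ½[√92.15 − 1] = 4.30.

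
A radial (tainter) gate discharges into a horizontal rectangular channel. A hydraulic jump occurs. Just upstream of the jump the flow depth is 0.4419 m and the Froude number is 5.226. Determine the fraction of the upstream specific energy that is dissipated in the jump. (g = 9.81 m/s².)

ΔE/E₁ = 0.509 (50.9%)

Fr₁ = 5.226 (given).
Bélanger equation: y₂/y₁ = ½[√(1 + 8Fr₁²) − 1] = ½[√219.49 − 1] = 6.908.
y₂ = 6.908 × 0.4419 = 3.052 m.
E₁ = y₁(1 + Fr₁²/2) = 0.4419×(1 + 5.226²/2) = 6.476 m. ΔE = (y₂ − y₁)³/(4y₁y₂) = 3.297 m. ΔE/E₁ = 3.297/6.476 = 0.509.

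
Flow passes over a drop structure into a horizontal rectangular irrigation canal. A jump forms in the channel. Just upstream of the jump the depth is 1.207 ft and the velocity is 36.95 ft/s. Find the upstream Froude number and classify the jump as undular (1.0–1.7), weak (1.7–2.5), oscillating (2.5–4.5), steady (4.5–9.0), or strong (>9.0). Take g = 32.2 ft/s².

Fr₁ = 5.927; steady jump

Fr₁ = V₁/√(g·y₁) = 36.95/√(32.2×1.207) = 5.927.
Fr₁ = 5.927 lies in the steady range.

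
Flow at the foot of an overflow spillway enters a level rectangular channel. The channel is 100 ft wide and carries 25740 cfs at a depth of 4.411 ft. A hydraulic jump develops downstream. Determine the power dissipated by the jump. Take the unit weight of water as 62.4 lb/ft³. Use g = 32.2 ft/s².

q = Q/b = 25740/100 = 257.4 ft²/s; V₁ = q/y₁ = 58.35 ft/s. Fr₁ = V₁/√(g·y₁) = 4.896.
From the momentum equation for a rectangular channel, y₂/y₁ = ½[√(1 + 8Fr₁²) − 1] = ½[√192.80 − 1] = 6.443.
y₂ = 6.443 × 4.411 = 28.42 ft.
Head loss: ΔE = (y₂ − y₁)³/(4y₁y₂) = (28.42 − 4.411)³/(4×4.411×28.42) = 13836/501.4 = 27.59 ft.
P = γ·Q·ΔE/550 = 62.4 × 25740 × 27.59 / 550 = 80586 hp.

P = 80586 hp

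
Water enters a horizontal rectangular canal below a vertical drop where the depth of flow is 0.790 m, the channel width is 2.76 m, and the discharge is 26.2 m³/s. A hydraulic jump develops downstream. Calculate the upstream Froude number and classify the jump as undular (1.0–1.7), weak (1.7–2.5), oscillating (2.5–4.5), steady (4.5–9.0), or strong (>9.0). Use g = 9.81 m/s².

Fr₁ = 4.32; oscillating jump

q = Q/b = 26.2/2.76 = 9.49 m²/s; V₁ = q/y₁ = 12.0 m/s. Fr₁ = V₁/√(g·y₁) = 4.32.
Fr₁ = 4.32 lies in the oscillating range.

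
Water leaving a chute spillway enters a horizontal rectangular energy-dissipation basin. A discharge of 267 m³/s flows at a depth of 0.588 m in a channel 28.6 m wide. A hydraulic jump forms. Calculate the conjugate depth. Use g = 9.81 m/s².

q = Q/b = 267/28.6 = 9.34 m²/s; V₁ = q/y₁ = 15.9 m/s. Fr₁ = V₁/√(g·y₁) = 6.61.
Conjugate-depth relation: y₂/y₁ = ½[√(1 + 8Fr₁²) − 1] = ½[√350.6 − 1] = 8.86.
y₂ = 8.86 × 0.588 = 5.21 m.

y₂ = 5.21 m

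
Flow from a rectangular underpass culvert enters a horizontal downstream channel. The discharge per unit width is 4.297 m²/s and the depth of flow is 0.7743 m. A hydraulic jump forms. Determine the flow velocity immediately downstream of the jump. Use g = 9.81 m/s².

V₂ = 2.321 m/s

V₁ = q/y₁ = 4.297/0.7743 = 5.550 m/s. Fr₁ = V₁/√(g·y₁) = 5.550/√(9.81×0.7743) = 2.014.
Sequent-depth ratio: y₂/y₁ = ½[√(1 + 8Fr₁²) − 1] = ½[√33.436 − 1] = 2.391.
y₂ = 2.391 × 0.7743 = 1.851 m.
V₂ = q/y₂ = 4.297/1.851 = 2.321 m/s.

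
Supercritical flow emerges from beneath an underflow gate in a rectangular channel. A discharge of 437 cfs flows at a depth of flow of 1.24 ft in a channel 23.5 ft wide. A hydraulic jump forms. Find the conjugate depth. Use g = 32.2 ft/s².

y₂ = 3.59 ft

q = Q/b = 437/23.5 = 18.6 ft²/s; V₁ = q/y₁ = 15.0 ft/s. Fr₁ = V₁/√(g·y₁) = 2.37.
Bélanger equation: y₂/y₁ = ½[√(1 + 8Fr₁²) − 1] = ½[√46.06 − 1] = 2.89.
y₂ = 2.89 × 1.24 = 3.59 ft.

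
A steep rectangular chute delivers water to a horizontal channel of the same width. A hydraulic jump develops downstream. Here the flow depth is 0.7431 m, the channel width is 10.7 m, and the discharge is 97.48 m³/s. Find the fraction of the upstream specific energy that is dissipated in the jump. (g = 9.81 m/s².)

q = Q/b = 97.48/10.7 = 9.110 m²/s; V₁ = q/y₁ = 12.26 m/s. Fr₁ = V₁/√(g·y₁) = 4.541.
By Bélanger, y₂/y₁ = ½[√(1 + 8Fr₁²) − 1] = ½[√165.95 − 1] = 5.941.
y₂ = 5.941 × 0.7431 = 4.415 m.
E₁ = y₁ + V₁²/2g = 8.404 m. ΔE = (y₂ − y₁)³/(4y₁y₂) = 3.772 m. ΔE/E₁ = 3.772/8.404 = 0.449.

ΔE/E₁ = 0.449 (44.9%)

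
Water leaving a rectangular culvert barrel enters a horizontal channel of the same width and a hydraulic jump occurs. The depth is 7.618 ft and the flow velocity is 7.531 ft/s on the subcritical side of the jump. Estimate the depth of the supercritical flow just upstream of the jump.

Fr₂ = V₂/√(g·y₂) = 7.531/√(32.2×7.618) = 0.4808.
The Bélanger relation is symmetric: y₁/y₂ = ½[√(1 + 8Fr₂²) − 1] = ½[√2.8497 − 1] = 0.3441.
y₁ = 0.3441 × 7.618 = 2.621 ft.

y₁ = 2.621 ft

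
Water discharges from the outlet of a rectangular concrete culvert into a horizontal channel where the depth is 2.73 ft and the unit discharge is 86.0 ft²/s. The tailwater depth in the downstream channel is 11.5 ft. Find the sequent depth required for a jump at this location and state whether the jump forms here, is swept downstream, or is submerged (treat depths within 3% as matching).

V₁ = q/y₁ = 86.0/2.73 = 31.5 ft/s. Fr₁ = V₁/√(g·y₁) = 31.5/√(32.2×2.73) = 3.36.
From the momentum equation for a rectangular channel, y₂/y₁ = ½[√(1 + 8Fr₁²) − 1] = ½[√91.31 − 1] = 4.28.
y₂ = 4.28 × 2.73 = 11.7 ft.
Tailwater y_tw = 11.5 ft: y_tw ≈ y₂, so the jump forms here.

y₂ = 11.7 ft; the jump forms here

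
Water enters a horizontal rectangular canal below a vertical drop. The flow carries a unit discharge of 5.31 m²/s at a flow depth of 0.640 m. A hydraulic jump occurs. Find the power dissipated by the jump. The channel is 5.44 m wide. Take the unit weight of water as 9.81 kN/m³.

V₁ = q/y₁ = 5.31/0.640 = 8.30 m/s. Fr₁ = V₁/√(g·y₁) = 8.30/√(9.81×0.640) = 3.31.
Conjugate-depth relation: y₂/y₁ = ½[√(1 + 8Fr₁²) − 1] = ½[√88.71 − 1] = 4.21.
y₂ = 4.21 × 0.640 = 2.69 m.
Head loss: ΔE = (y₂ − y₁)³/(4y₁y₂) = (2.69 − 0.640)³/(4×0.640×2.69) = 8.67/6.90 = 1.26 m.
Q = q·b = 5.31 × 5.44 = 28.9 m³/s. P = γ·Q·ΔE = 9.81 × 28.9 × 1.26 = 356 kW.

P = 356 kW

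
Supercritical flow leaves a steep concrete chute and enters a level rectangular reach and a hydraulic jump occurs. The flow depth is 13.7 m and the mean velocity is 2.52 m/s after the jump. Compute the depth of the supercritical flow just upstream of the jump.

y₁ = 1.19 m

Fr₂ = V₂/√(g·y₂) = 2.52/√(9.81×13.7) = 0.217.
Since the conjugate-depth ratio holds either way, y₁/y₂ = ½[√(1 + 8Fr₂²) − 1] = ½[√1.378 − 1] = 0.0869.
y₁ = 0.0869 × 13.7 = 1.19 m.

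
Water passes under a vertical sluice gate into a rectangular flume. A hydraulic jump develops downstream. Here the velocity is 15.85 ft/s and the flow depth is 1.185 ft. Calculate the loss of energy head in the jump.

ΔE = 0.9479 ft

Fr₁ = V₁/√(g·y₁) = 15.85/√(32.2×1.185) = 2.566.
From the momentum equation for a rectangular channel, y₂/y₁ = ½[√(1 + 8Fr₁²) − 1] = ½[√53.671 − 1] = 3.163.
y₂ = 3.163 × 1.185 = 3.748 ft.
Head loss: ΔE = (y₂ − y₁)³/(4y₁y₂) = (3.748 − 1.185)³/(4×1.185×3.748) = 16.84/17.77 = 0.9479 ft.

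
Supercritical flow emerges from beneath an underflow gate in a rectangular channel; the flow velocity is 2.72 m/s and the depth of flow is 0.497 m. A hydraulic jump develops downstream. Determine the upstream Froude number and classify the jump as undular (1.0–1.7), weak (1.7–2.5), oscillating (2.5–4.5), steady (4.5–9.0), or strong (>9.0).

Fr₁ = V₁/√(g·y₁) = 2.72/√(9.81×0.497) = 1.23.
Fr₁ = 1.23 lies in the undular range.

Fr₁ = 1.23; undular jump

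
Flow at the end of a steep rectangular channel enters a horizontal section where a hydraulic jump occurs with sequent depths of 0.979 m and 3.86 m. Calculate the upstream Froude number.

Fr₁ = 3.12

For a rectangular channel the momentum equation gives q² = ½·g·y₁·y₂·(y₁ + y₂) = ½×9.81×0.979×3.86×4.84 = 89.7.
q = √89.7 = 9.47 m²/s.
V₁ = q/y₁ = 9.67 m/s; Fr₁ = V₁/√(g·y₁) = 3.12.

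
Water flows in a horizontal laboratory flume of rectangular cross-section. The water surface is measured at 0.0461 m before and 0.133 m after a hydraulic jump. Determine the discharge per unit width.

For a rectangular channel the momentum equation gives q² = ½·g·y₁·y₂·(y₁ + y₂) = ½×9.81×0.0461×0.133×0.179 = 0.00539.
q = √0.00539 = 0.0734 m²/s.

q = 0.0734 m²/s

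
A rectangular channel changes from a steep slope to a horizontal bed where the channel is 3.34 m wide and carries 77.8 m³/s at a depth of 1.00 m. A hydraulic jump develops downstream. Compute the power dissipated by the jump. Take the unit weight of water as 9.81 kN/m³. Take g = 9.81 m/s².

q = Q/b = 77.8/3.34 = 23.3 m²/s; V₁ = q/y₁ = 23.3 m/s. Fr₁ = V₁/√(g·y₁) = 7.44.
From the momentum equation for a rectangular channel, y₂/y₁ = ½[√(1 + 8Fr₁²) − 1] = ½[√443.5 − 1] = 10.0.
y₂ = 10.0 × 1.00 = 10.0 m.
Head loss: ΔE = (y₂ − y₁)³/(4y₁y₂) = (10.0 − 1.00)³/(4×1.00×10.0) = 736/40.1 = 18.4 m.
P = γ·Q·ΔE = 9.81 × 77.8 × 18.4 = 14005 kW.

P = 14005 kW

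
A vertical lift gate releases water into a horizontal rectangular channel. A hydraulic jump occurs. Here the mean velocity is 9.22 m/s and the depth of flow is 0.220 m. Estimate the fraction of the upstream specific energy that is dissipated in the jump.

ΔE/E₁ = 0.581 (58.1%)

Fr₁ = V₁/√(g·y₁) = 9.22/√(9.81×0.220) = 6.28.
Conjugate-depth relation: y₂/y₁ = ½[√(1 + 8Fr₁²) − 1] = ½[√316.1 − 1] = 8.39.
y₂ = 8.39 × 0.220 = 1.85 m.
E₁ = y₁ + V₁²/2g = 4.55 m. ΔE = (y₂ − y₁)³/(4y₁y₂) = 2.65 m. ΔE/E₁ = 2.65/4.55 = 0.581.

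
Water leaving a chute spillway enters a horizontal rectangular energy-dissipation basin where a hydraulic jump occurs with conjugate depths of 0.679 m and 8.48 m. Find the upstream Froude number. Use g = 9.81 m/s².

Fr₁ = 9.18

For a rectangular channel the momentum equation gives q² = ½·g·y₁·y₂·(y₁ + y₂) = ½×9.81×0.679×8.48×9.16 = 259.
q = √259 = 16.1 m²/s.
V₁ = q/y₁ = 23.7 m/s; Fr₁ = V₁/√(g·y₁) = 9.18.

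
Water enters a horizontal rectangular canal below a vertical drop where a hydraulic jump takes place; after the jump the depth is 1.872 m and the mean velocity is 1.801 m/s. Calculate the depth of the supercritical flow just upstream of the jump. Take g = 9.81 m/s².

Fr₂ = V₂/√(g·y₂) = 1.801/√(9.81×1.872) = 0.4203.
Since the conjugate-depth ratio holds either way, y₁/y₂ = ½[√(1 + 8Fr₂²) − 1] = ½[√2.4130 − 1] = 0.2767.
y₁ = 0.2767 × 1.872 = 0.5180 m.

y₁ = 0.5180 m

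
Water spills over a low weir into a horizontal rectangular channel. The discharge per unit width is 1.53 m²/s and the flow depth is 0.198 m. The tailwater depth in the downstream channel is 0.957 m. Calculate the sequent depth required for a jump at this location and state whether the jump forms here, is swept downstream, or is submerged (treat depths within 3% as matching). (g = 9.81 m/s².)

V₁ = q/y₁ = 1.53/0.198 = 7.73 m/s. Fr₁ = V₁/√(g·y₁) = 7.73/√(9.81×0.198) = 5.54.
Sequent-depth ratio: y₂/y₁ = ½[√(1 + 8Fr₁²) − 1] = ½[√246.9 − 1] = 7.36.
y₂ = 7.36 × 0.198 = 1.46 m.
Tailwater y_tw = 0.957 m: y_tw < y₂, so the jump is swept downstream.

y₂ = 1.46 m; the jump is swept downstream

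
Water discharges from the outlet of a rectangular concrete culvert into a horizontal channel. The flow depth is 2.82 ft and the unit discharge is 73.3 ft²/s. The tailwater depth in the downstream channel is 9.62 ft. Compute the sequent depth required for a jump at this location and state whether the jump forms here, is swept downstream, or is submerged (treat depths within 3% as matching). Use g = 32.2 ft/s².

y₂ = 9.56 ft; the jump forms here

V₁ = q/y₁ = 73.3/2.82 = 26.0 ft/s. Fr₁ = V₁/√(g·y₁) = 26.0/√(32.2×2.82) = 2.73.
Sequent-depth ratio: y₂/y₁ = ½[√(1 + 8Fr₁²) − 1] = ½[√60.52 − 1] = 3.39.
y₂ = 3.39 × 2.82 = 9.56 ft.
Tailwater y_tw = 9.62 ft: y_tw ≈ y₂, so the jump forms here.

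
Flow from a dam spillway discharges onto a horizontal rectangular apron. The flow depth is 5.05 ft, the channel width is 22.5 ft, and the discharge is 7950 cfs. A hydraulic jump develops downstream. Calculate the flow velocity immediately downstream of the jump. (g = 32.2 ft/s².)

V₂ = 9.62 ft/s

q = Q/b = 7950/22.5 = 353 ft²/s; V₁ = q/y₁ = 70.0 ft/s. Fr₁ = V₁/√(g·y₁) = 5.49.
From the momentum equation for a rectangular channel, y₂/y₁ = ½[√(1 + 8Fr₁²) − 1] = ½[√241.8 − 1] = 7.28.
y₂ = 7.28 × 5.05 = 36.7 ft.
V₂ = q/y₂ = 353/36.7 = 9.62 ft/s.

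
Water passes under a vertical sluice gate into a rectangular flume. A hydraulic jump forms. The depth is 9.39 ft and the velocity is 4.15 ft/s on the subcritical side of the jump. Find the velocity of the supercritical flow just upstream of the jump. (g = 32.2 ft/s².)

Fr₂ = V₂/√(g·y₂) = 4.15/√(32.2×9.39) = 0.239.
The Bélanger relation is symmetric: y₁/y₂ = ½[√(1 + 8Fr₂²) − 1] = ½[√1.456 − 1] = 0.103.
y₁ = 0.103 × 9.39 = 0.970 ft.
V₁ = q/y₁ = 39.0/0.970 = 40.2 ft/s.

V₁ = 40.2 ft/s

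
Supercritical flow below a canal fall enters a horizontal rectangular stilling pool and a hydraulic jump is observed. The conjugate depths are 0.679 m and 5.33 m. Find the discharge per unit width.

q = 10.3 m²/s

For a rectangular channel the momentum equation gives q² = ½·g·y₁·y₂·(y₁ + y₂) = ½×9.81×0.679×5.33×6.01 = 107.
q = √107 = 10.3 m²/s.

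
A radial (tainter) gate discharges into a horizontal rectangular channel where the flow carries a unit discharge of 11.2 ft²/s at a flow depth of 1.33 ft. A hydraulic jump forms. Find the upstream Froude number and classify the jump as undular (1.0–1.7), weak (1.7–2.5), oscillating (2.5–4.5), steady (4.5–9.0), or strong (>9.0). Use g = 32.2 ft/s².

V₁ = q/y₁ = 11.2/1.33 = 8.42 ft/s. Fr₁ = V₁/√(g·y₁) = 8.42/√(32.2×1.33) = 1.29.
Fr₁ = 1.29 lies in the undular range.

Fr₁ = 1.29; undular jump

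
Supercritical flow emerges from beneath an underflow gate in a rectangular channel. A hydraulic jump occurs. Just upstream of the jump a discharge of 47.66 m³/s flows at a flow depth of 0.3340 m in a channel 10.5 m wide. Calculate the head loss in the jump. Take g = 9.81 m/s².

ΔE = 6.272 m

q = Q/b = 47.66/10.5 = 4.539 m²/s; V₁ = q/y₁ = 13.59 m/s. Fr₁ = V₁/√(g·y₁) = 7.508.
By Bélanger, y₂/y₁ = ½[√(1 + 8Fr₁²) − 1] = ½[√451.93 − 1] = 10.13.
y₂ = 10.13 × 0.3340 = 3.383 m.
Head loss: ΔE = (y₂ − y₁)³/(4y₁y₂) = (3.383 − 0.3340)³/(4×0.3340×3.383) = 28.35/4.520 = 6.272 m.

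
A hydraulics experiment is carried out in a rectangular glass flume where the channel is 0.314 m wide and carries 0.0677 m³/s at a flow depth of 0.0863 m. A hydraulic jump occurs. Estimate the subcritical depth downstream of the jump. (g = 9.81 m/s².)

y₂ = 0.291 m

q = Q/b = 0.0677/0.314 = 0.216 m²/s; V₁ = q/y₁ = 2.50 m/s. Fr₁ = V₁/√(g·y₁) = 2.72.
Sequent-depth ratio: y₂/y₁ = ½[√(1 + 8Fr₁²) − 1] = ½[√59.98 − 1] = 3.37.
y₂ = 3.37 × 0.0863 = 0.291 m.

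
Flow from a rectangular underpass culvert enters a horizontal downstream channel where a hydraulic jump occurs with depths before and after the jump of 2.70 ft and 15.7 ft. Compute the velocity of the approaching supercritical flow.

V₁ = 41.5 ft/s

For a rectangular channel the momentum equation gives q² = ½·g·y₁·y₂·(y₁ + y₂) = ½×32.2×2.70×15.7×18.4 = 12558.
q = √12558 = 112 ft²/s.
V₁ = q/y₁ = 112/2.70 = 41.5 ft/s.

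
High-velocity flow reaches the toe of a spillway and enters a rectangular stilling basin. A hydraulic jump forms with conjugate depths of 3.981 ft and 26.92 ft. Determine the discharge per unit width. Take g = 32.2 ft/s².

For a rectangular channel the momentum equation gives q² = ½·g·y₁·y₂·(y₁ + y₂) = ½×32.2×3.981×26.92×30.90 = 53317.
q = √53317 = 230.9 ft²/s.

q = 230.9 ft²/s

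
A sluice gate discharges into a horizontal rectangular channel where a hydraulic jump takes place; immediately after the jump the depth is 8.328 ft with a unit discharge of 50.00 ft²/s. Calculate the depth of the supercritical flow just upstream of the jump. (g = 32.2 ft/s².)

V₂ = q/y₂ = 50.00/8.328 = 6.004 ft/s; Fr₂ = V₂/√(g·y₂) = 0.3666.
Applying the sequent-depth relation in reverse, y₁/y₂ = ½[√(1 + 8Fr₂²) − 1] = ½[√2.0754 − 1] = 0.2203.
y₁ = 0.2203 × 8.328 = 1.835 ft.

y₁ = 1.835 ft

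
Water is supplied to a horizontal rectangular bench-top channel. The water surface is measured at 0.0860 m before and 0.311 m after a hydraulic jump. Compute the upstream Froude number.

For a rectangular channel the momentum equation gives q² = ½·g·y₁·y₂·(y₁ + y₂) = ½×9.81×0.0860×0.311×0.397 = 0.0521.
q = √0.0521 = 0.228 m²/s.
V₁ = q/y₁ = 2.65 m/s; Fr₁ = V₁/√(g·y₁) = 2.89.

Fr₁ = 2.89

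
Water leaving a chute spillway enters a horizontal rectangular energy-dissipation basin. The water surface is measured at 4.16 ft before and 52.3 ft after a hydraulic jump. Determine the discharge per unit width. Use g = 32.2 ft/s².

For a rectangular channel the momentum equation gives q² = ½·g·y₁·y₂·(y₁ + y₂) = ½×32.2×4.16×52.3×56.5 = 197771.
q = √197771 = 445 ft²/s.

q = 445 ft²/s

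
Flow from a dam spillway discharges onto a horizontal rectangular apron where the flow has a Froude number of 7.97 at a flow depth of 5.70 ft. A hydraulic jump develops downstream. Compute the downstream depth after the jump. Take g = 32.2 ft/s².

Fr₁ = 7.97 (given).
From the momentum equation for a rectangular channel, y₂/y₁ = ½[√(1 + 8Fr₁²) − 1] = ½[√509.2 − 1] = 10.8.
y₂ = 10.8 × 5.70 = 61.5 ft.

y₂ = 61.5 ft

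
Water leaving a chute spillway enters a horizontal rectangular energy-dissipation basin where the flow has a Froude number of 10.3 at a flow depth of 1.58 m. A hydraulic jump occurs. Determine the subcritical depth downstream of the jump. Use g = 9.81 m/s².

Fr₁ = 10.3 (given).
Bélanger equation: y₂/y₁ = ½[√(1 + 8Fr₁²) − 1] = ½[√849.7 − 1] = 14.1.
y₂ = 14.1 × 1.58 = 22.2 m.

y₂ = 22.2 m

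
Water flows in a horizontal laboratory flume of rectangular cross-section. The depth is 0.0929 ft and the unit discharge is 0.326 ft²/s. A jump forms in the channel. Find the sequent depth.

y₂ = 0.224 ft

V₁ = q/y₁ = 0.326/0.0929 = 3.51 ft/s. Fr₁ = V₁/√(g·y₁) = 3.51/√(32.2×0.0929) = 2.03.
Bélanger equation: y₂/y₁ = ½[√(1 + 8Fr₁²) − 1] = ½[√33.93 − 1] = 2.41.
y₂ = 2.41 × 0.0929 = 0.224 ft.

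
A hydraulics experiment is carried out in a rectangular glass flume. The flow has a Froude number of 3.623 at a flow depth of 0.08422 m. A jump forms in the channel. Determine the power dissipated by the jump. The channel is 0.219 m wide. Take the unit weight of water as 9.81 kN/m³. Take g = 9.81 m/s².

Fr₁ = 3.623 (given).
Conjugate-depth relation: y₂/y₁ = ½[√(1 + 8Fr₁²) − 1] = ½[√106.01 − 1] = 4.648.
y₂ = 4.648 × 0.08422 = 0.3915 m.
Head loss: ΔE = (y₂ − y₁)³/(4y₁y₂) = (0.3915 − 0.08422)³/(4×0.08422×0.3915) = 0.02900/0.1319 = 0.2199 m.
V₁ = Fr₁·√(g·y₁) = 3.623×√(9.81×0.08422) = 3.293 m/s; q = V₁·y₁ = 0.2773 m²/s. Q = q·b = 0.2773 × 0.219 = 0.06074 m³/s. P = γ·Q·ΔE = 9.81 × 0.06074 × 0.2199 = 0.1310 kW.

P = 0.1310 kW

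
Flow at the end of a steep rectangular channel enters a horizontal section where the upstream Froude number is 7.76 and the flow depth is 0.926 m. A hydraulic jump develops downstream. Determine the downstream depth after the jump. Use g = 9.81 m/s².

Fr₁ = 7.76 (given).
By Bélanger, y₂/y₁ = ½[√(1 + 8Fr₁²) − 1] = ½[√482.7 − 1] = 10.5.
y₂ = 10.5 × 0.926 = 9.71 m.

y₂ = 9.71 m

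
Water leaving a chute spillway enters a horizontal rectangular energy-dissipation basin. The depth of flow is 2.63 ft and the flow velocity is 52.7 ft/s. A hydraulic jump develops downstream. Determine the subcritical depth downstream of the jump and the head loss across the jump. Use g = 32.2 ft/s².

Fr₁ = V₁/√(g·y₁) = 52.7/√(32.2×2.63) = 5.73.
Conjugate-depth relation: y₂/y₁ = ½[√(1 + 8Fr₁²) − 1] = ½[√263.4 − 1] = 7.61.
y₂ = 7.61 × 2.63 = 20.0 ft.
q = V₁·y₁ = 52.7 × 2.63 = 139 ft²/s. V₂ = q/y₂ = 139/20.0 = 6.92 ft/s. E₁ = y₁ + V₁²/2g = 45.8 ft; E₂ = y₂ + V₂²/2g = 20.8 ft. ΔE = E₁ − E₂ = 25.0 ft.

y₂ = 20.0 ft; ΔE = 25.0 ft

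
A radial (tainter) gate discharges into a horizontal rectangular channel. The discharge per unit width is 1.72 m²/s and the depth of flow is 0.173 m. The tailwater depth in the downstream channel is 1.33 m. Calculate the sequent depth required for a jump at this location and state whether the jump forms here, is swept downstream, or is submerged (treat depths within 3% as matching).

y₂ = 1.78 m; the jump is swept downstream

V₁ = q/y₁ = 1.72/0.173 = 9.94 m/s. Fr₁ = V₁/√(g·y₁) = 9.94/√(9.81×0.173) = 7.63.
Sequent-depth ratio: y₂/y₁ = ½[√(1 + 8Fr₁²) − 1] = ½[√467.0 − 1] = 10.3.
y₂ = 10.3 × 0.173 = 1.78 m.
Tailwater y_tw = 1.33 m: y_tw < y₂, so the jump is swept downstream.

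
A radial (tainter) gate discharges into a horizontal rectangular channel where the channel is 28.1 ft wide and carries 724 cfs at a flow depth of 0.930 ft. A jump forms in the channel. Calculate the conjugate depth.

q = Q/b = 724/28.1 = 25.8 ft²/s; V₁ = q/y₁ = 27.7 ft/s. Fr₁ = V₁/√(g·y₁) = 5.06.
Sequent-depth ratio: y₂/y₁ = ½[√(1 + 8Fr₁²) − 1] = ½[√206.0 − 1] = 6.68.
y₂ = 6.68 × 0.930 = 6.21 ft.

y₂ = 6.21 ft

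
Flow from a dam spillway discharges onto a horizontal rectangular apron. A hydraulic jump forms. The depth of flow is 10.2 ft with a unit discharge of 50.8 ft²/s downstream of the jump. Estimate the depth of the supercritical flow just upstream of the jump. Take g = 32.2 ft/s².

V₂ = q/y₂ = 50.8/10.2 = 4.98 ft/s; Fr₂ = V₂/√(g·y₂) = 0.275.
Applying the sequent-depth relation in reverse, y₁/y₂ = ½[√(1 + 8Fr₂²) − 1] = ½[√1.604 − 1] = 0.133.
y₁ = 0.133 × 10.2 = 1.36 ft.

y₁ = 1.36 ft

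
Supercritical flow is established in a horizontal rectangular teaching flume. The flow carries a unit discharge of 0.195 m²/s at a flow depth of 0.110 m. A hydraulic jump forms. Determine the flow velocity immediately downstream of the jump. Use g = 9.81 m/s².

V₁ = q/y₁ = 0.195/0.110 = 1.77 m/s. Fr₁ = V₁/√(g·y₁) = 1.77/√(9.81×0.110) = 1.71.
Bélanger equation: y₂/y₁ = ½[√(1 + 8Fr₁²) − 1] = ½[√24.30 − 1] = 1.96.
y₂ = 1.96 × 0.110 = 0.216 m.
V₂ = q/y₂ = 0.195/0.216 = 0.902 m/s.

V₂ = 0.902 m/s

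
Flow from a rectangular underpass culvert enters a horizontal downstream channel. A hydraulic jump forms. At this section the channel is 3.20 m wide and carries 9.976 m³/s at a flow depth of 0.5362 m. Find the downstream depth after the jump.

q = Q/b = 9.976/3.20 = 3.118 m²/s; V₁ = q/y₁ = 5.814 m/s. Fr₁ = V₁/√(g·y₁) = 2.535.
From the momentum equation for a rectangular channel, y₂/y₁ = ½[√(1 + 8Fr₁²) − 1] = ½[√52.411 − 1] = 3.120.
y₂ = 3.120 × 0.5362 = 1.673 m.

y₂ = 1.673 m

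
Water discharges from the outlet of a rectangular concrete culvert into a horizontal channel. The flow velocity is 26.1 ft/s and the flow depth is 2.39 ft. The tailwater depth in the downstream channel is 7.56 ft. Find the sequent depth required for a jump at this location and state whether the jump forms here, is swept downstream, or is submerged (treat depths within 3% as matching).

y₂ = 8.93 ft; the jump is swept downstream

Fr₁ = V₁/√(g·y₁) = 26.1/√(32.2×2.39) = 2.98.
Bélanger equation: y₂/y₁ = ½[√(1 + 8Fr₁²) − 1] = ½[√71.81 − 1] = 3.74.
y₂ = 3.74 × 2.39 = 8.93 ft.
Tailwater y_tw = 7.56 ft: y_tw < y₂, so the jump is swept downstream.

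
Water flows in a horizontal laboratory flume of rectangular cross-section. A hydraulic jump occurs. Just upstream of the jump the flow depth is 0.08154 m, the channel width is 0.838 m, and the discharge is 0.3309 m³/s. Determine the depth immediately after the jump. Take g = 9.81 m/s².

q = Q/b = 0.3309/0.838 = 0.3949 m²/s; V₁ = q/y₁ = 4.843 m/s. Fr₁ = V₁/√(g·y₁) = 5.415.
From the momentum equation for a rectangular channel, y₂/y₁ = ½[√(1 + 8Fr₁²) − 1] = ½[√235.54 − 1] = 7.174.
y₂ = 7.174 × 0.08154 = 0.5849 m.

y₂ = 0.5849 m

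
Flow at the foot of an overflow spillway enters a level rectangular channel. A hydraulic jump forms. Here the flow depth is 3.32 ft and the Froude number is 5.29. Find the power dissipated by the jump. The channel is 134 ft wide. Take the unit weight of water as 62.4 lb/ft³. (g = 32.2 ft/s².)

Fr₁ = 5.29 (given).
By Bélanger, y₂/y₁ = ½[√(1 + 8Fr₁²) − 1] = ½[√224.9 − 1] = 7.00.
y₂ = 7.00 × 3.32 = 23.2 ft.
V₁ = Fr₁·√(g·y₁) = 5.29×√(32.2×3.32) = 54.7 ft/s; q = V₁·y₁ = 182 ft²/s. V₂ = q/y₂ = 182/23.2 = 7.82 ft/s. E₁ = y₁ + V₁²/2g = 49.8 ft; E₂ = y₂ + V₂²/2g = 24.2 ft. ΔE = E₁ − E₂ = 25.6 ft.
Q = q·b = 182 × 134 = 24333 cfs. P = γ·Q·ΔE/550 = 62.4 × 24333 × 25.6 / 550 = 70652 hp.

P = 70652 hp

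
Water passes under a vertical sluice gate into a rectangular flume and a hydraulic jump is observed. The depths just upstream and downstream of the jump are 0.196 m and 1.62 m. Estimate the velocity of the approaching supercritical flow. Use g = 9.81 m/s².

V₁ = 8.58 m/s

For a rectangular channel the momentum equation gives q² = ½·g·y₁·y₂·(y₁ + y₂) = ½×9.81×0.196×1.62×1.82 = 2.83.
q = √2.83 = 1.68 m²/s.
V₁ = q/y₁ = 1.68/0.196 = 8.58 m/s.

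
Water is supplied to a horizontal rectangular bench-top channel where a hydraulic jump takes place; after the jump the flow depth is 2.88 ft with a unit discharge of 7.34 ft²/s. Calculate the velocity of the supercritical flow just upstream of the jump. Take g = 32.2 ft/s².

V₁ = 20.5 ft/s

V₂ = q/y₂ = 7.34/2.88 = 2.55 ft/s; Fr₂ = V₂/√(g·y₂) = 0.265.
Applying the sequent-depth relation in reverse, y₁/y₂ = ½[√(1 + 8Fr₂²) − 1] = ½[√1.560 − 1] = 0.125.
y₁ = 0.125 × 2.88 = 0.359 ft.
V₁ = q/y₁ = 7.34/0.359 = 20.5 ft/s.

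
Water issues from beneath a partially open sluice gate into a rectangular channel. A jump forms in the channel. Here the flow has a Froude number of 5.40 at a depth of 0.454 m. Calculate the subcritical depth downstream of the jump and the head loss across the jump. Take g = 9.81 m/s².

Fr₁ = 5.40 (given).
From the momentum equation for a rectangular channel, y₂/y₁ = ½[√(1 + 8Fr₁²) − 1] = ½[√234.3 − 1] = 7.15.
y₂ = 7.15 × 0.454 = 3.25 m.
V₁ = Fr₁·√(g·y₁) = 5.40×√(9.81×0.454) = 11.4 m/s; q = V₁·y₁ = 5.17 m²/s. V₂ = q/y₂ = 5.17/3.25 = 1.59 m/s. E₁ = y₁ + V₁²/2g = 7.07 m; E₂ = y₂ + V₂²/2g = 3.38 m. ΔE = E₁ − E₂ = 3.70 m.

y₂ = 3.25 m; ΔE = 3.70 m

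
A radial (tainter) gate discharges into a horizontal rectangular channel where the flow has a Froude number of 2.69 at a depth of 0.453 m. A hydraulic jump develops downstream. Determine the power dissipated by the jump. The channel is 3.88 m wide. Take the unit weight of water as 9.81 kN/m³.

P = 42.4 kW

Fr₁ = 2.69 (given).
Conjugate-depth relation: y₂/y₁ = ½[√(1 + 8Fr₁²) − 1] = ½[√58.89 − 1] = 3.34.
y₂ = 3.34 × 0.453 = 1.51 m.
Head loss: ΔE = (y₂ − y₁)³/(4y₁y₂) = (1.51 − 0.453)³/(4×0.453×1.51) = 1.19/2.74 = 0.433 m.
V₁ = Fr₁·√(g·y₁) = 2.69×√(9.81×0.453) = 5.67 m/s; q = V₁·y₁ = 2.57 m²/s. Q = q·b = 2.57 × 3.88 = 9.97 m³/s. P = γ·Q·ΔE = 9.81 × 9.97 × 0.433 = 42.4 kW.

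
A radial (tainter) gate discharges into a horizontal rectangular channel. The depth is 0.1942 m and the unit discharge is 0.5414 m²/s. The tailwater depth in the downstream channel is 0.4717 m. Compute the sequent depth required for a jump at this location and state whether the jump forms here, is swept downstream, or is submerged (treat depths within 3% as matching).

y₂ = 0.4661 m; the jump forms here

V₁ = q/y₁ = 0.5414/0.1942 = 2.788 m/s. Fr₁ = V₁/√(g·y₁) = 2.788/√(9.81×0.1942) = 2.020.
By Bélanger, y₂/y₁ = ½[√(1 + 8Fr₁²) − 1] = ½[√33.637 − 1] = 2.400.
y₂ = 2.400 × 0.1942 = 0.4661 m.
Tailwater y_tw = 0.4717 m: y_tw ≈ y₂, so the jump forms here.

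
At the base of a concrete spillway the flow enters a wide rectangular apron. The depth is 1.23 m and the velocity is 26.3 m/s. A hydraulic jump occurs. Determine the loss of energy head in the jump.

Fr₁ = V₁/√(g·y₁) = 26.3/√(9.81×1.23) = 7.57.
Conjugate-depth relation: y₂/y₁ = ½[√(1 + 8Fr₁²) − 1] = ½[√459.6 − 1] = 10.2.
y₂ = 10.2 × 1.23 = 12.6 m.
Head loss: ΔE = (y₂ − y₁)³/(4y₁y₂) = (12.6 − 1.23)³/(4×1.23×12.6) = 1458/61.8 = 23.6 m.

ΔE = 23.6 m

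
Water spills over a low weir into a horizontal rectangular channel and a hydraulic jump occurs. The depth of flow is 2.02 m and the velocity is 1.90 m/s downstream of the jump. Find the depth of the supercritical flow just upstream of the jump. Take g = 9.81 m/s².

y₁ = 0.573 m

Fr₂ = V₂/√(g·y₂) = 1.90/√(9.81×2.02) = 0.427.
Since the conjugate-depth ratio holds either way, y₁/y₂ = ½[√(1 + 8Fr₂²) − 1] = ½[√2.457 − 1] = 0.284.
y₁ = 0.284 × 2.02 = 0.573 m.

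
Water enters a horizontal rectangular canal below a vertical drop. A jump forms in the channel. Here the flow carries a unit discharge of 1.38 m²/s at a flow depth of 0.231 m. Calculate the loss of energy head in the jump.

V₁ = q/y₁ = 1.38/0.231 = 5.97 m/s. Fr₁ = V₁/√(g·y₁) = 5.97/√(9.81×0.231) = 3.97.
By Bélanger, y₂/y₁ = ½[√(1 + 8Fr₁²) − 1] = ½[√127.0 − 1] = 5.13.
y₂ = 5.13 × 0.231 = 1.19 m.
Head loss: ΔE = (y₂ − y₁)³/(4y₁y₂) = (1.19 − 0.231)³/(4×0.231×1.19) = 0.871/1.10 = 0.795 m.

ΔE = 0.795 m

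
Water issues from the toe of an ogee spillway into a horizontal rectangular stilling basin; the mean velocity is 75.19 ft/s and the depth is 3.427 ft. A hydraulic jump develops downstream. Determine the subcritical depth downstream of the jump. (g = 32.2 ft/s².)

Fr₁ = V₁/√(g·y₁) = 75.19/√(32.2×3.427) = 7.158.
Conjugate-depth relation: y₂/y₁ = ½[√(1 + 8Fr₁²) − 1] = ½[√410.86 − 1] = 9.635.
y₂ = 9.635 × 3.427 = 33.02 ft.

y₂ = 33.02 ft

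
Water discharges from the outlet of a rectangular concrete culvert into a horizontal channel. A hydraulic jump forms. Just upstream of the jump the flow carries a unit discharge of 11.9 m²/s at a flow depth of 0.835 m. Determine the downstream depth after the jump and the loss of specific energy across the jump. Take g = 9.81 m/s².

y₂ = 5.48 m; ΔE = 5.47 m

V₁ = q/y₁ = 11.9/0.835 = 14.3 m/s. Fr₁ = V₁/√(g·y₁) = 14.3/√(9.81×0.835) = 4.98.
Conjugate-depth relation: y₂/y₁ = ½[√(1 + 8Fr₁²) − 1] = ½[√199.4 − 1] = 6.56.
y₂ = 6.56 × 0.835 = 5.48 m.
Head loss: ΔE = (y₂ − y₁)³/(4y₁y₂) = (5.48 − 0.835)³/(4×0.835×5.48) = 100/18.3 = 5.47 m.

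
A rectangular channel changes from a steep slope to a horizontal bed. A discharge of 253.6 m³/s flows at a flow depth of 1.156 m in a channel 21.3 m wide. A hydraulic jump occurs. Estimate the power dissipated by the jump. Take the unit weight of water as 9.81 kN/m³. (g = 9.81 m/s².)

P = 4337 kW

q = Q/b = 253.6/21.3 = 11.91 m²/s; V₁ = q/y₁ = 10.30 m/s. Fr₁ = V₁/√(g·y₁) = 3.058.
From the momentum equation for a rectangular channel, y₂/y₁ = ½[√(1 + 8Fr₁²) − 1] = ½[√75.832 − 1] = 3.854.
y₂ = 3.854 × 1.156 = 4.455 m.
V₂ = q/y₂ = 11.91/4.455 = 2.672 m/s. E₁ = y₁ + V₁²/2g = 6.563 m; E₂ = y₂ + V₂²/2g = 4.819 m. ΔE = E₁ − E₂ = 1.743 m.
P = γ·Q·ΔE = 9.81 × 253.6 × 1.743 = 4337 kW.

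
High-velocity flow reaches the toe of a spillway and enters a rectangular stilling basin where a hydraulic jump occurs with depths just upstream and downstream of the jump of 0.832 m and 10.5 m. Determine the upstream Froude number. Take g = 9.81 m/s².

For a rectangular channel the momentum equation gives q² = ½·g·y₁·y₂·(y₁ + y₂) = ½×9.81×0.832×10.5×11.3 = 486.
q = √486 = 22.0 m²/s.
V₁ = q/y₁ = 26.5 m/s; Fr₁ = V₁/√(g·y₁) = 9.27.

Fr₁ = 9.27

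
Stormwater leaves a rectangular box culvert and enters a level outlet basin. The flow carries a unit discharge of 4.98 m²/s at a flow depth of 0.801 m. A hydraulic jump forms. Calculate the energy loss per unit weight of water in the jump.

V₁ = q/y₁ = 4.98/0.801 = 6.22 m/s. Fr₁ = V₁/√(g·y₁) = 6.22/√(9.81×0.801) = 2.22.
By Bélanger, y₂/y₁ = ½[√(1 + 8Fr₁²) − 1] = ½[√40.35 − 1] = 2.68.
y₂ = 2.68 × 0.801 = 2.14 m.
V₂ = q/y₂ = 4.98/2.14 = 2.32 m/s. E₁ = y₁ + V₁²/2g = 2.77 m; E₂ = y₂ + V₂²/2g = 2.42 m. ΔE = E₁ − E₂ = 0.352 m.

ΔE = 0.352 m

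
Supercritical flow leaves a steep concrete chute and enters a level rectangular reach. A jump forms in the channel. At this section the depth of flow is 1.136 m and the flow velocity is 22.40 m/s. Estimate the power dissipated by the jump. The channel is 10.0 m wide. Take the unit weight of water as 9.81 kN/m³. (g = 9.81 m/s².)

Fr₁ = V₁/√(g·y₁) = 22.40/√(9.81×1.136) = 6.710.
Bélanger equation: y₂/y₁ = ½[√(1 + 8Fr₁²) − 1] = ½[√361.20 − 1] = 9.003.
y₂ = 9.003 × 1.136 = 10.23 m.
q = V₁·y₁ = 22.40 × 1.136 = 25.45 m²/s. V₂ = q/y₂ = 25.45/10.23 = 2.488 m/s. E₁ = y₁ + V₁²/2g = 26.71 m; E₂ = y₂ + V₂²/2g = 10.54 m. ΔE = E₁ − E₂ = 16.17 m.
Q = q·b = 25.45 × 10.0 = 254.5 m³/s. P = γ·Q·ΔE = 9.81 × 254.5 × 16.17 = 40359 kW.

P = 40359 kW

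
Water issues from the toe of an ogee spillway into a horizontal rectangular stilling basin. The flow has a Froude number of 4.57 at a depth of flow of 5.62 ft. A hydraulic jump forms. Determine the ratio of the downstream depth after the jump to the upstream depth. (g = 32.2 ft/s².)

Fr₁ = 4.57 (given).
By Bélanger, y₂/y₁ = ½[√(1 + 8Fr₁²) − 1] = ½[√168.1 − 1] = 5.98.

y₂/y₁ = 5.98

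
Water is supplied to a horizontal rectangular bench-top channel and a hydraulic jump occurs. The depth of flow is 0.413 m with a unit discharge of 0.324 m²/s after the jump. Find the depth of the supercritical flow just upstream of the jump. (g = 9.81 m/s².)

y₁ = 0.101 m

V₂ = q/y₂ = 0.324/0.413 = 0.785 m/s; Fr₂ = V₂/√(g·y₂) = 0.390.
From the momentum equation (using Fr₂), y₁/y₂ = ½[√(1 + 8Fr₂²) − 1] = ½[√2.215 − 1] = 0.244.
y₁ = 0.244 × 0.413 = 0.101 m.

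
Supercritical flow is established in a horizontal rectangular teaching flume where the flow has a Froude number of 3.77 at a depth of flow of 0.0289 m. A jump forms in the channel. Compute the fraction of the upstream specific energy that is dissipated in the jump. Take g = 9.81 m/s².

Fr₁ = 3.77 (given).
Sequent-depth ratio: y₂/y₁ = ½[√(1 + 8Fr₁²) − 1] = ½[√114.7 − 1] = 4.85.
y₂ = 4.85 × 0.0289 = 0.140 m.
E₁ = y₁(1 + Fr₁²/2) = 0.0289×(1 + 3.77²/2) = 0.234 m. ΔE = (y₂ − y₁)³/(4y₁y₂) = 0.0853 m. ΔE/E₁ = 0.0853/0.234 = 0.364.

ΔE/E₁ = 0.364 (36.4%)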